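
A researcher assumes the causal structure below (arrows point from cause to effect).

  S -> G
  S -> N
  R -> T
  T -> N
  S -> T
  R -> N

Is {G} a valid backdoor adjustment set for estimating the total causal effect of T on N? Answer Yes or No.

Backdoor paths from T to N (paths whose first edge points into T):
  P1: T <- R -> N
  P2: T <- S -> N
Condition 1 (no descendant of T in the set): holds — descendants of T are {N}; none are in {G}.
Condition 2 (every backdoor path blocked by {G}):
  P1: open — no interior node is in the conditioning set.
  P2: open — no interior node is in the conditioning set.
{G} does not satisfy the backdoor criterion.

No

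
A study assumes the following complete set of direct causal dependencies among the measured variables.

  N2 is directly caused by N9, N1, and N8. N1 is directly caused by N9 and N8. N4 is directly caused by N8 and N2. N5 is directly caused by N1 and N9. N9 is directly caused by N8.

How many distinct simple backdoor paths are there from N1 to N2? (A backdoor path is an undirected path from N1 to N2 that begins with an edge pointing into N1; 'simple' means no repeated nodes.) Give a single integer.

A backdoor path from N1 to N2 is any simple undirected path whose first edge points into N1 (i.e. leaves N1 via a parent).
Parents of N1: {N8, N9}.
Enumerating:
  P1: N1 <- N8 -> N9 -> N2
  P2: N1 <- N8 -> N2
  P3: N1 <- N8 -> N4 <- N2
  P4: N1 <- N9 <- N8 -> N2
  P5: N1 <- N9 <- N8 -> N4 <- N2
  P6: N1 <- N9 -> N2
That exhausts the simple backdoor paths. Count: 6.

6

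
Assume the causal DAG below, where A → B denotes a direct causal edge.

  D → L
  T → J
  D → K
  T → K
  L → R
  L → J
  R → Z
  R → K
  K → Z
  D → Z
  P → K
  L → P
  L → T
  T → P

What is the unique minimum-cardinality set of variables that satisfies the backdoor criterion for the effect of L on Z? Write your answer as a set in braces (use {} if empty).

Variables eligible for adjustment (non-descendants of L, excluding L and Z): {D}.
Backdoor paths from L to Z:
  P1: L <- D -> K <- R -> Z
  P2: L <- D -> K -> Z
  P3: L <- D -> Z
The empty set is not sufficient: P2 (L <- D -> K -> Z) has no collider blocking it and no conditioned non-collider, so it is open.
Try {D}:
  P1: blocked at fork node D ∈ conditioning set.
  P2: blocked at fork node D ∈ conditioning set.
  P3: blocked at fork node D ∈ conditioning set.
{D} contains no descendant of L and blocks every backdoor path.
{D} is the unique smallest valid adjustment set.

{D}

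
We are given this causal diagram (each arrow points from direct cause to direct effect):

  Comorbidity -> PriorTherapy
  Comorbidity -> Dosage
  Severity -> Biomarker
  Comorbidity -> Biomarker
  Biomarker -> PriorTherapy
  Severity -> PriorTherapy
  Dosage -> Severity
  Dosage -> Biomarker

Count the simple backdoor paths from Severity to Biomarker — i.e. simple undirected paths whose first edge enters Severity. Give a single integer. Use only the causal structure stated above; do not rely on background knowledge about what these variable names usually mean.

A backdoor path from Severity to Biomarker is any simple undirected path whose first edge points into Severity (i.e. leaves Severity via a parent).
Parents of Severity: {Dosage}.
Enumerating:
  P1: Severity <- Dosage <- Comorbidity -> Biomarker
  P2: Severity <- Dosage <- Comorbidity -> PriorTherapy <- Biomarker
  P3: Severity <- Dosage -> Biomarker
That exhausts the simple backdoor paths. Count: 3.

3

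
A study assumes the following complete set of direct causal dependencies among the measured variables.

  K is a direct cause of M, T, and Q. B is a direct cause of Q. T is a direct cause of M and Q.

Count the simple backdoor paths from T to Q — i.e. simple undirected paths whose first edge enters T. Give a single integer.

1

A backdoor path from T to Q is any simple undirected path whose first edge points into T (i.e. leaves T via a parent).
Parents of T: {K}.
Enumerating:
  P1: T <- K -> Q
That exhausts the simple backdoor paths. Count: 1.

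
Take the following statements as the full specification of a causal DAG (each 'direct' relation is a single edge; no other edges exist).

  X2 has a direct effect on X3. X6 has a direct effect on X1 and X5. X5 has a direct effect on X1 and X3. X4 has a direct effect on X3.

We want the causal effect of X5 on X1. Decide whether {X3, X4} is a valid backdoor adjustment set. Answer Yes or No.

Backdoor paths from X5 to X1 (paths whose first edge points into X5):
  P1: X5 <- X6 -> X1
Condition 1 (no descendant of X5 in the set): FAILS — X3 is a descendant of X5.
Condition 2 (every backdoor path blocked by {X3, X4}):
  P1: open — no interior node is in the conditioning set.
{X3, X4} does not satisfy the backdoor criterion.

No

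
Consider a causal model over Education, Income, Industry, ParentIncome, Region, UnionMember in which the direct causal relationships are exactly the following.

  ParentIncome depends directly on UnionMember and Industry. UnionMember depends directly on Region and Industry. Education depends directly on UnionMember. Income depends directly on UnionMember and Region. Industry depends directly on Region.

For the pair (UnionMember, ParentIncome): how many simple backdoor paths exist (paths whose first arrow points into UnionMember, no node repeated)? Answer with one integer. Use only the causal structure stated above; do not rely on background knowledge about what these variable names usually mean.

2

A backdoor path from UnionMember to ParentIncome is any simple undirected path whose first edge points into UnionMember (i.e. leaves UnionMember via a parent).
Parents of UnionMember: {Industry, Region}.
Enumerating:
  P1: UnionMember <- Region -> Industry -> ParentIncome
  P2: UnionMember <- Industry -> ParentIncome
That exhausts the simple backdoor paths. Count: 2.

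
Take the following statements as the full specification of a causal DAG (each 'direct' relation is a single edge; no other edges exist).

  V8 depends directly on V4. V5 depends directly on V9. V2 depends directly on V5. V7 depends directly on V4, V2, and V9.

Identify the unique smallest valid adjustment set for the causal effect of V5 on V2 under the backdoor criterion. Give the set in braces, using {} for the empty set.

{}

Variables eligible for adjustment (non-descendants of V5, excluding V5 and V2): {V4, V8, V9}.
Backdoor paths from V5 to V2:
  P1: V5 <- V9 -> V7 <- V2
Each backdoor path contains an unconditioned collider, so every path is already blocked with the empty conditioning set:
  P1: blocked at collider V7 (neither it nor any descendant is in the conditioning set).
The empty set is therefore the unique smallest valid set.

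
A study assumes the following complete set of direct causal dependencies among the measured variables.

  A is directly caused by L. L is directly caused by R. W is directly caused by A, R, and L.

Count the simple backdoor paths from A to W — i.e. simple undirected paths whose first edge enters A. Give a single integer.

A backdoor path from A to W is any simple undirected path whose first edge points into A (i.e. leaves A via a parent).
Parents of A: {L}.
Enumerating:
  P1: A <- L <- R -> W
  P2: A <- L -> W
That exhausts the simple backdoor paths. Count: 2.

2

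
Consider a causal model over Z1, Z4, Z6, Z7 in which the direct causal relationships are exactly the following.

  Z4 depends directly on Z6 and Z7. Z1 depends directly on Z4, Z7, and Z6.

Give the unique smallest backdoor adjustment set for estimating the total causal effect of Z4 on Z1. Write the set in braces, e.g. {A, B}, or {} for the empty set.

Variables eligible for adjustment (non-descendants of Z4, excluding Z4 and Z1): {Z6, Z7}.
Backdoor paths from Z4 to Z1:
  P1: Z4 <- Z6 -> Z1
  P2: Z4 <- Z7 -> Z1
The empty set is not sufficient: P1 (Z4 <- Z6 -> Z1) has no collider blocking it and no conditioned non-collider, so it is open.
Try {Z6, Z7}:
  P1: blocked at fork node Z6 ∈ conditioning set.
  P2: blocked at fork node Z7 ∈ conditioning set.
{Z6, Z7} contains no descendant of Z4 and blocks every backdoor path.
Every element of {Z6, Z7} is needed (dropping Z6 leaves P1 open; dropping Z7 leaves P2 open), so no proper subset is valid.
Among all size-2 subsets of the eligible variables, only {Z6, Z7} blocks every backdoor path, so it is the unique smallest valid adjustment set.

{Z6, Z7}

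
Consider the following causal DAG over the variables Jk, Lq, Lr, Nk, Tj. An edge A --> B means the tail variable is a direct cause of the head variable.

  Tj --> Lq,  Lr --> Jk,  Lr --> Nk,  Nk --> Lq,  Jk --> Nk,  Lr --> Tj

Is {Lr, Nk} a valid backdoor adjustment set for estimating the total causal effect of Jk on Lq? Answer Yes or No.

Backdoor paths from Jk to Lq (paths whose first edge points into Jk):
  P1: Jk <- Lr -> Tj -> Lq
  P2: Jk <- Lr -> Nk -> Lq
Condition 1 (no descendant of Jk in the set): FAILS — Nk is a descendant of Jk.
Condition 2 (every backdoor path blocked by {Lr, Nk}):
  P1: blocked at fork node Lr ∈ conditioning set.
  P2: blocked at fork node Lr ∈ conditioning set.
{Lr, Nk} does not satisfy the backdoor criterion.

No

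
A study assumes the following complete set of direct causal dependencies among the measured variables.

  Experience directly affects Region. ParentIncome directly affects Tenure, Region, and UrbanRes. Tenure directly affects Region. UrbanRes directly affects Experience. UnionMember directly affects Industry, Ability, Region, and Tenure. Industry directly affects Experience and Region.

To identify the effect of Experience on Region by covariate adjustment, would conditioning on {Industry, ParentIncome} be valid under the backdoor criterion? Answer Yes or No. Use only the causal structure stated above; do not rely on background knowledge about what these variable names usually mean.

Yes

Backdoor paths from Experience to Region (paths whose first edge points into Experience):
  P1: Experience <- Industry <- UnionMember -> Tenure <- ParentIncome -> Region
  P2: Experience <- Industry <- UnionMember -> Tenure -> Region
  P3: Experience <- Industry <- UnionMember -> Region
  P4: Experience <- Industry -> Region
  P5: Experience <- UrbanRes <- ParentIncome -> Tenure <- UnionMember -> Industry -> Region
  P6: Experience <- UrbanRes <- ParentIncome -> Tenure <- UnionMember -> Region
  P7: Experience <- UrbanRes <- ParentIncome -> Tenure -> Region
  P8: Experience <- UrbanRes <- ParentIncome -> Region
Condition 1 (no descendant of Experience in the set): holds — descendants of Experience are {Region}; none are in {Industry, ParentIncome}.
Condition 2 (every backdoor path blocked by {Industry, ParentIncome}):
  P1: blocked at chain node Industry ∈ conditioning set.
  P2: blocked at chain node Industry ∈ conditioning set.
  P3: blocked at chain node Industry ∈ conditioning set.
  P4: blocked at fork node Industry ∈ conditioning set.
  P5: blocked at fork node ParentIncome ∈ conditioning set.
  P6: blocked at fork node ParentIncome ∈ conditioning set.
  P7: blocked at fork node ParentIncome ∈ conditioning set.
  P8: blocked at fork node ParentIncome ∈ conditioning set.
{Industry, ParentIncome} satisfies the backdoor criterion.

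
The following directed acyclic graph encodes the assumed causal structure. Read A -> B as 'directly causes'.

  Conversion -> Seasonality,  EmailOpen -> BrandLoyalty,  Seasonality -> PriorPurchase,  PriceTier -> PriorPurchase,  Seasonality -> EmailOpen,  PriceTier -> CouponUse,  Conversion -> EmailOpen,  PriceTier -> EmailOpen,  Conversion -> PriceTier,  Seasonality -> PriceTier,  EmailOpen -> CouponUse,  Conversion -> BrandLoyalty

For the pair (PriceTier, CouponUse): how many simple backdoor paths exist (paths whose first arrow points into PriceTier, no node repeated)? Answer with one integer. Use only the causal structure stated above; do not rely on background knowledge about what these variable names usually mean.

6

A backdoor path from PriceTier to CouponUse is any simple undirected path whose first edge points into PriceTier (i.e. leaves PriceTier via a parent).
Parents of PriceTier: {Conversion, Seasonality}.
Enumerating:
  P1: PriceTier <- Conversion -> Seasonality -> EmailOpen -> CouponUse
  P2: PriceTier <- Conversion -> EmailOpen -> CouponUse
  P3: PriceTier <- Conversion -> BrandLoyalty <- EmailOpen -> CouponUse
  P4: PriceTier <- Seasonality <- Conversion -> EmailOpen -> CouponUse
  P5: PriceTier <- Seasonality <- Conversion -> BrandLoyalty <- EmailOpen -> CouponUse
  P6: PriceTier <- Seasonality -> EmailOpen -> CouponUse
That exhausts the simple backdoor paths. Count: 6.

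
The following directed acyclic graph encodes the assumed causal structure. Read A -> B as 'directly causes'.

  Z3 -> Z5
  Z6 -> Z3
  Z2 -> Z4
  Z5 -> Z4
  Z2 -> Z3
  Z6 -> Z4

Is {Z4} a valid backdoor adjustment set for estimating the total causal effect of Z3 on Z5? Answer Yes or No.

No

Backdoor paths from Z3 to Z5 (paths whose first edge points into Z3):
  P1: Z3 <- Z6 -> Z4 <- Z5
  P2: Z3 <- Z2 -> Z4 <- Z5
Condition 1 (no descendant of Z3 in the set): FAILS — Z4 is a descendant of Z3.
Condition 2 (every backdoor path blocked by {Z4}):
  P1: open — collider(s) Z4 are conditioned on (or have a conditioned descendant) and no non-collider on the path is in the set.
  P2: open — collider(s) Z4 are conditioned on (or have a conditioned descendant) and no non-collider on the path is in the set.
{Z4} does not satisfy the backdoor criterion.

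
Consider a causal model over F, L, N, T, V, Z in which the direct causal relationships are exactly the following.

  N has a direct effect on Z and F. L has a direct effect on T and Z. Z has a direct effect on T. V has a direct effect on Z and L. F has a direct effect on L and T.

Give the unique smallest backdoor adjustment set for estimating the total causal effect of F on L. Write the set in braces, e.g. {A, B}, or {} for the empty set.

Variables eligible for adjustment (non-descendants of F, excluding F and L): {N, V}.
Backdoor paths from F to L:
  P1: F <- N -> Z <- V -> L
  P2: F <- N -> Z <- L
  P3: F <- N -> Z -> T <- L
Each backdoor path contains an unconditioned collider, so every path is already blocked with the empty conditioning set:
  P1: blocked at collider Z (neither it nor any descendant is in the conditioning set).
  P2: blocked at collider Z (neither it nor any descendant is in the conditioning set).
  P3: blocked at collider T (neither it nor any descendant is in the conditioning set).
The empty set is therefore the unique smallest valid set.

{}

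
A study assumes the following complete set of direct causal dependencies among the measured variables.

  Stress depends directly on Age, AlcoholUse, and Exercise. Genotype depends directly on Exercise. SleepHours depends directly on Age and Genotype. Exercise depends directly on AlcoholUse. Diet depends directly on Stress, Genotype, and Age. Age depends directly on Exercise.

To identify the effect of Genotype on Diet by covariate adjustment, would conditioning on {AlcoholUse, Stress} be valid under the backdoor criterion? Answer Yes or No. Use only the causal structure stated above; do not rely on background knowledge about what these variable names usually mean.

Backdoor paths from Genotype to Diet (paths whose first edge points into Genotype):
  P1: Genotype <- Exercise <- AlcoholUse -> Stress <- Age -> Diet
  P2: Genotype <- Exercise <- AlcoholUse -> Stress -> Diet
  P3: Genotype <- Exercise -> Age -> Stress -> Diet
  P4: Genotype <- Exercise -> Age -> Diet
  P5: Genotype <- Exercise -> Stress <- Age -> Diet
  P6: Genotype <- Exercise -> Stress -> Diet
Condition 1 (no descendant of Genotype in the set): holds — descendants of Genotype are {Diet, SleepHours}; none are in {AlcoholUse, Stress}.
Condition 2 (every backdoor path blocked by {AlcoholUse, Stress}):
  P1: blocked at fork node AlcoholUse ∈ conditioning set.
  P2: blocked at fork node AlcoholUse ∈ conditioning set.
  P3: blocked at chain node Stress ∈ conditioning set.
  P4: open — no interior node is in the conditioning set.
  P5: open — collider(s) Stress are conditioned on (or have a conditioned descendant) and no non-collider on the path is in the set.
  P6: blocked at chain node Stress ∈ conditioning set.
{AlcoholUse, Stress} does not satisfy the backdoor criterion.

No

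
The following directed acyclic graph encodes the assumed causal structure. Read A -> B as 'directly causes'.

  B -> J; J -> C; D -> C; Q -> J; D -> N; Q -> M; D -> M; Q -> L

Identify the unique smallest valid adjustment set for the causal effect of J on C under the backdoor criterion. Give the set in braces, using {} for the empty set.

{}

Variables eligible for adjustment (non-descendants of J, excluding J and C): {B, D, L, M, N, Q}.
Backdoor paths from J to C:
  P1: J <- Q -> M <- D -> C
Each backdoor path contains an unconditioned collider, so every path is already blocked with the empty conditioning set:
  P1: blocked at collider M (neither it nor any descendant is in the conditioning set).
The empty set is therefore the unique smallest valid set.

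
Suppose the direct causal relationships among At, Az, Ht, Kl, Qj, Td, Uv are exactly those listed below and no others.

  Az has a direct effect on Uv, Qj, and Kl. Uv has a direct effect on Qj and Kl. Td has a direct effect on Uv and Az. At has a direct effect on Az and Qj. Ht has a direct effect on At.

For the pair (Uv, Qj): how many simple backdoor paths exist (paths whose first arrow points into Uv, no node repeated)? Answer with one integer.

A backdoor path from Uv to Qj is any simple undirected path whose first edge points into Uv (i.e. leaves Uv via a parent).
Parents of Uv: {Az, Td}.
Enumerating:
  P1: Uv <- Td -> Az <- At -> Qj
  P2: Uv <- Td -> Az -> Qj
  P3: Uv <- Az <- At -> Qj
  P4: Uv <- Az -> Qj
That exhausts the simple backdoor paths. Count: 4.

4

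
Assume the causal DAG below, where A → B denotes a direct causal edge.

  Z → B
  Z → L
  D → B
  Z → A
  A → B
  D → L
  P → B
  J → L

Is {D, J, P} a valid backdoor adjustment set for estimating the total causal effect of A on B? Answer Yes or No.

No

Backdoor paths from A to B (paths whose first edge points into A):
  P1: A <- Z -> B
  P2: A <- Z -> L <- D -> B
Condition 1 (no descendant of A in the set): holds — descendants of A are {B}; none are in {D, J, P}.
Condition 2 (every backdoor path blocked by {D, J, P}):
  P1: open — no interior node is in the conditioning set.
  P2: blocked at collider L (neither it nor any descendant is in the conditioning set).
{D, J, P} does not satisfy the backdoor criterion.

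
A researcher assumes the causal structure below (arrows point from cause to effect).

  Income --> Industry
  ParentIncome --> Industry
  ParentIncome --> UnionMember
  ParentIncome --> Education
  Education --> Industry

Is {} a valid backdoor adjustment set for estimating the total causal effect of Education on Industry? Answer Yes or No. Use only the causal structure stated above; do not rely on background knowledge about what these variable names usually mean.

Backdoor paths from Education to Industry (paths whose first edge points into Education):
  P1: Education <- ParentIncome -> Industry
Condition 1 (no descendant of Education in the set): holds — descendants of Education are {Industry}; none are in {}.
Condition 2 (every backdoor path blocked by {}):
  P1: open — no interior node is in the conditioning set.
{} does not satisfy the backdoor criterion.

No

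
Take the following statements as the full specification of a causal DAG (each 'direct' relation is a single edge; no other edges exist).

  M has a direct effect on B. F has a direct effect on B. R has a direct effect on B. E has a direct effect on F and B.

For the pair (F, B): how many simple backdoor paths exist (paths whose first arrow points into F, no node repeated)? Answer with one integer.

1

A backdoor path from F to B is any simple undirected path whose first edge points into F (i.e. leaves F via a parent).
Parents of F: {E}.
Enumerating:
  P1: F <- E -> B
That exhausts the simple backdoor paths. Count: 1.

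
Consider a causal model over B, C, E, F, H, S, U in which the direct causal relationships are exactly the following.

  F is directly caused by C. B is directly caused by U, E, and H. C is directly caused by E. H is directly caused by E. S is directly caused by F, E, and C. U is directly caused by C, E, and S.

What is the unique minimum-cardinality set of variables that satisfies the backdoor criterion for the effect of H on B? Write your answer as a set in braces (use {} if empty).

{E}

Variables eligible for adjustment (non-descendants of H, excluding H and B): {C, E, F, S, U}.
Backdoor paths from H to B:
  P1: H <- E -> C -> F -> S -> U -> B
  P2: H <- E -> C -> S -> U -> B
  P3: H <- E -> C -> U -> B
  P4: H <- E -> S <- C -> U -> B
  P5: H <- E -> S <- F <- C -> U -> B
  P6: H <- E -> S -> U -> B
  P7: H <- E -> U -> B
  P8: H <- E -> B
The empty set is not sufficient: P1 (H <- E -> C -> F -> S -> U -> B) has no collider blocking it and no conditioned non-collider, so it is open.
Try {E}:
  P1: blocked at fork node E ∈ conditioning set.
  P2: blocked at fork node E ∈ conditioning set.
  P3: blocked at fork node E ∈ conditioning set.
  P4: blocked at fork node E ∈ conditioning set.
  P5: blocked at fork node E ∈ conditioning set.
  P6: blocked at fork node E ∈ conditioning set.
  P7: blocked at fork node E ∈ conditioning set.
  P8: blocked at fork node E ∈ conditioning set.
{E} contains no descendant of H and blocks every backdoor path.
No other singleton works — e.g. {C} leaves P6 open — so {E} is the unique smallest valid adjustment set.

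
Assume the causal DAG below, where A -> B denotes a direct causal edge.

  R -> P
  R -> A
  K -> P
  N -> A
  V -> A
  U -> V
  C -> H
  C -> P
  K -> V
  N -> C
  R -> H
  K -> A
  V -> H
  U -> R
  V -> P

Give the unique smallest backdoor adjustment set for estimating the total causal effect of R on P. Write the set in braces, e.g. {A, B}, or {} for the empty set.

{U}

Variables eligible for adjustment (non-descendants of R, excluding R and P): {C, K, N, U, V}.
Backdoor paths from R to P:
  P1: R <- U -> V <- K -> A <- N -> C -> P
  P2: R <- U -> V <- K -> P
  P3: R <- U -> V -> H <- C <- N -> A <- K -> P
  P4: R <- U -> V -> H <- C -> P
  P5: R <- U -> V -> A <- N -> C -> P
  P6: R <- U -> V -> A <- K -> P
  P7: R <- U -> V -> P
The empty set is not sufficient: P7 (R <- U -> V -> P) has no collider blocking it and no conditioned non-collider, so it is open.
Try {U}:
  P1: blocked at fork node U ∈ conditioning set.
  P2: blocked at fork node U ∈ conditioning set.
  P3: blocked at fork node U ∈ conditioning set.
  P4: blocked at fork node U ∈ conditioning set.
  P5: blocked at fork node U ∈ conditioning set.
  P6: blocked at fork node U ∈ conditioning set.
  P7: blocked at fork node U ∈ conditioning set.
{U} contains no descendant of R and blocks every backdoor path.
No other singleton works — e.g. {N} leaves P7 open — so {U} is the unique smallest valid adjustment set.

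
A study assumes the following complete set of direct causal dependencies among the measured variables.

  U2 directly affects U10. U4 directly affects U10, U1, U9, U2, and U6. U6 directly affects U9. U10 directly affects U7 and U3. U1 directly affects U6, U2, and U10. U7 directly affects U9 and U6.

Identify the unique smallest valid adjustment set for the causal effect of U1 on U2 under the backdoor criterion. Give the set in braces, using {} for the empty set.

Variables eligible for adjustment (non-descendants of U1, excluding U1 and U2): {U4}.
Backdoor paths from U1 to U2:
  P1: U1 <- U4 -> U2
  P2: U1 <- U4 -> U10 <- U2
  P3: U1 <- U4 -> U6 <- U7 <- U10 <- U2
  P4: U1 <- U4 -> U6 -> U9 <- U7 <- U10 <- U2
  P5: U1 <- U4 -> U9 <- U7 <- U10 <- U2
  P6: U1 <- U4 -> U9 <- U6 <- U7 <- U10 <- U2
The empty set is not sufficient: P1 (U1 <- U4 -> U2) has no collider blocking it and no conditioned non-collider, so it is open.
Try {U4}:
  P1: blocked at fork node U4 ∈ conditioning set.
  P2: blocked at fork node U4 ∈ conditioning set.
  P3: blocked at fork node U4 ∈ conditioning set.
  P4: blocked at fork node U4 ∈ conditioning set.
  P5: blocked at fork node U4 ∈ conditioning set.
  P6: blocked at fork node U4 ∈ conditioning set.
{U4} contains no descendant of U1 and blocks every backdoor path.
{U4} is the unique smallest valid adjustment set.

{U4}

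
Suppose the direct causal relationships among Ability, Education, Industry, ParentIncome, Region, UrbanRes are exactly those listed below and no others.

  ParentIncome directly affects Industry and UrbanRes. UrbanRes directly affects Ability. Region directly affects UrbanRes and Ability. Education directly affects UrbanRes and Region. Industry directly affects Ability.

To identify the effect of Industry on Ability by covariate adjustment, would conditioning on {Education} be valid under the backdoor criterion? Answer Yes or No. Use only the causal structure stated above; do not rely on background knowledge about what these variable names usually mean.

No

Backdoor paths from Industry to Ability (paths whose first edge points into Industry):
  P1: Industry <- ParentIncome -> UrbanRes <- Education -> Region -> Ability
  P2: Industry <- ParentIncome -> UrbanRes <- Region -> Ability
  P3: Industry <- ParentIncome -> UrbanRes -> Ability
Condition 1 (no descendant of Industry in the set): holds — descendants of Industry are {Ability}; none are in {Education}.
Condition 2 (every backdoor path blocked by {Education}):
  P1: blocked at collider UrbanRes (neither it nor any descendant is in the conditioning set).
  P2: blocked at collider UrbanRes (neither it nor any descendant is in the conditioning set).
  P3: open — no interior node is in the conditioning set.
{Education} does not satisfy the backdoor criterion.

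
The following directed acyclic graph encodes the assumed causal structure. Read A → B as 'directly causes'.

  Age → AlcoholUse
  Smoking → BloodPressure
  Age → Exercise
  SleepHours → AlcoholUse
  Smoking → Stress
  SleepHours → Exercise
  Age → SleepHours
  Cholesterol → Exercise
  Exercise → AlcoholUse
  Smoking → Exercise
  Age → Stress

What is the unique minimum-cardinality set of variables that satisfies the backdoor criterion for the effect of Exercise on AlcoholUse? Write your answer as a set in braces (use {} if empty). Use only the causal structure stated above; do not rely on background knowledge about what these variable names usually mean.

{Age, SleepHours}

Variables eligible for adjustment (non-descendants of Exercise, excluding Exercise and AlcoholUse): {Age, BloodPressure, Cholesterol, SleepHours, Smoking, Stress}.
Backdoor paths from Exercise to AlcoholUse:
  P1: Exercise <- Age -> SleepHours -> AlcoholUse
  P2: Exercise <- Age -> AlcoholUse
  P3: Exercise <- Smoking -> Stress <- Age -> SleepHours -> AlcoholUse
  P4: Exercise <- Smoking -> Stress <- Age -> AlcoholUse
  P5: Exercise <- SleepHours <- Age -> AlcoholUse
  P6: Exercise <- SleepHours -> AlcoholUse
The empty set is not sufficient: P1 (Exercise <- Age -> SleepHours -> AlcoholUse) has no collider blocking it and no conditioned non-collider, so it is open.
Try {Age, SleepHours}:
  P1: blocked at fork node Age ∈ conditioning set.
  P2: blocked at fork node Age ∈ conditioning set.
  P3: blocked at collider Stress (neither it nor any descendant is in the conditioning set).
  P4: blocked at collider Stress (neither it nor any descendant is in the conditioning set).
  P5: blocked at chain node SleepHours ∈ conditioning set.
  P6: blocked at fork node SleepHours ∈ conditioning set.
{Age, SleepHours} contains no descendant of Exercise and blocks every backdoor path.
Every element of {Age, SleepHours} is needed (dropping Age leaves P2 open; dropping SleepHours leaves P6 open), so no proper subset is valid.
Among all size-2 subsets of the eligible variables, only {Age, SleepHours} blocks every backdoor path, so it is the unique smallest valid adjustment set.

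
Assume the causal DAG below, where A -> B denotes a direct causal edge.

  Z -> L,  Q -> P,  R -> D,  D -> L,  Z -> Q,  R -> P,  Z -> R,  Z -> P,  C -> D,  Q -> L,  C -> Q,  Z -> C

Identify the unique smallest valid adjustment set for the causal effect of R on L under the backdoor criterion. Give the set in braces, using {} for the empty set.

Variables eligible for adjustment (non-descendants of R, excluding R and L): {C, Q, Z}.
Backdoor paths from R to L:
  P1: R <- Z -> C -> Q -> L
  P2: R <- Z -> C -> D -> L
  P3: R <- Z -> Q <- C -> D -> L
  P4: R <- Z -> Q -> L
  P5: R <- Z -> P <- Q <- C -> D -> L
  P6: R <- Z -> P <- Q -> L
  P7: R <- Z -> L
The empty set is not sufficient: P1 (R <- Z -> C -> Q -> L) has no collider blocking it and no conditioned non-collider, so it is open.
Try {Z}:
  P1: blocked at fork node Z ∈ conditioning set.
  P2: blocked at fork node Z ∈ conditioning set.
  P3: blocked at fork node Z ∈ conditioning set.
  P4: blocked at fork node Z ∈ conditioning set.
  P5: blocked at fork node Z ∈ conditioning set.
  P6: blocked at fork node Z ∈ conditioning set.
  P7: blocked at fork node Z ∈ conditioning set.
{Z} contains no descendant of R and blocks every backdoor path.
No other singleton works — e.g. {C} leaves P4 open — so {Z} is the unique smallest valid adjustment set.

{Z}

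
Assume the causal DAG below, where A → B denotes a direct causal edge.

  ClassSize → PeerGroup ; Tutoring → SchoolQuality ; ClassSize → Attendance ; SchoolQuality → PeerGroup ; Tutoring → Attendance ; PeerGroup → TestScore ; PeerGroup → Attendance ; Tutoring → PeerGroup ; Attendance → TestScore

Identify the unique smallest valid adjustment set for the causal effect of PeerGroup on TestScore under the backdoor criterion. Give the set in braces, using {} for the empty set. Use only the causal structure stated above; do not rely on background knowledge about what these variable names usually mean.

{ClassSize, Tutoring}

Variables eligible for adjustment (non-descendants of PeerGroup, excluding PeerGroup and TestScore): {ClassSize, SchoolQuality, Tutoring}.
Backdoor paths from PeerGroup to TestScore:
  P1: PeerGroup <- Tutoring -> Attendance -> TestScore
  P2: PeerGroup <- ClassSize -> Attendance -> TestScore
  P3: PeerGroup <- SchoolQuality <- Tutoring -> Attendance -> TestScore
The empty set is not sufficient: P1 (PeerGroup <- Tutoring -> Attendance -> TestScore) has no collider blocking it and no conditioned non-collider, so it is open.
Try {ClassSize, Tutoring}:
  P1: blocked at fork node Tutoring ∈ conditioning set.
  P2: blocked at fork node ClassSize ∈ conditioning set.
  P3: blocked at fork node Tutoring ∈ conditioning set.
{ClassSize, Tutoring} contains no descendant of PeerGroup and blocks every backdoor path.
Every element of {ClassSize, Tutoring} is needed (dropping ClassSize leaves P2 open; dropping Tutoring leaves P1 open), so no proper subset is valid.
Among all size-2 subsets of the eligible variables, only {ClassSize, Tutoring} blocks every backdoor path, so it is the unique smallest valid adjustment set.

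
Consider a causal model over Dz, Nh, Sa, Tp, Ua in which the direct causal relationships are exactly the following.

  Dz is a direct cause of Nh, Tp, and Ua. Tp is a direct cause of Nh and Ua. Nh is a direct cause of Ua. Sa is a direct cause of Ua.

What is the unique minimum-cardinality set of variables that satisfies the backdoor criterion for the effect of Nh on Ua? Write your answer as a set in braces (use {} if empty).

Variables eligible for adjustment (non-descendants of Nh, excluding Nh and Ua): {Dz, Sa, Tp}.
Backdoor paths from Nh to Ua:
  P1: Nh <- Dz -> Tp -> Ua
  P2: Nh <- Dz -> Ua
  P3: Nh <- Tp <- Dz -> Ua
  P4: Nh <- Tp -> Ua
The empty set is not sufficient: P1 (Nh <- Dz -> Tp -> Ua) has no collider blocking it and no conditioned non-collider, so it is open.
Try {Dz, Tp}:
  P1: blocked at fork node Dz ∈ conditioning set.
  P2: blocked at fork node Dz ∈ conditioning set.
  P3: blocked at chain node Tp ∈ conditioning set.
  P4: blocked at fork node Tp ∈ conditioning set.
{Dz, Tp} contains no descendant of Nh and blocks every backdoor path.
Every element of {Dz, Tp} is needed (dropping Dz leaves P2 open; dropping Tp leaves P4 open), so no proper subset is valid.
Among all size-2 subsets of the eligible variables, only {Dz, Tp} blocks every backdoor path, so it is the unique smallest valid adjustment set.

{Dz, Tp}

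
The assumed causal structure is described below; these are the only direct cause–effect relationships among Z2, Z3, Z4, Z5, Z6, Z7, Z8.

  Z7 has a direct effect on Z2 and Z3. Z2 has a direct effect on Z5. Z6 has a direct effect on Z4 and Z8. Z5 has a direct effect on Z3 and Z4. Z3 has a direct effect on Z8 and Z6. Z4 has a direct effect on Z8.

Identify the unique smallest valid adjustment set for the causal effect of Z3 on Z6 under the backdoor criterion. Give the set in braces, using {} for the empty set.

{}

Variables eligible for adjustment (non-descendants of Z3, excluding Z3 and Z6): {Z2, Z5, Z7}.
Backdoor paths from Z3 to Z6:
  P1: Z3 <- Z7 -> Z2 -> Z5 -> Z4 <- Z6
  P2: Z3 <- Z7 -> Z2 -> Z5 -> Z4 -> Z8 <- Z6
  P3: Z3 <- Z5 -> Z4 <- Z6
  P4: Z3 <- Z5 -> Z4 -> Z8 <- Z6
Each backdoor path contains an unconditioned collider, so every path is already blocked with the empty conditioning set:
  P1: blocked at collider Z4 (neither it nor any descendant is in the conditioning set).
  P2: blocked at collider Z8 (neither it nor any descendant is in the conditioning set).
  P3: blocked at collider Z4 (neither it nor any descendant is in the conditioning set).
  P4: blocked at collider Z8 (neither it nor any descendant is in the conditioning set).
The empty set is therefore the unique smallest valid set.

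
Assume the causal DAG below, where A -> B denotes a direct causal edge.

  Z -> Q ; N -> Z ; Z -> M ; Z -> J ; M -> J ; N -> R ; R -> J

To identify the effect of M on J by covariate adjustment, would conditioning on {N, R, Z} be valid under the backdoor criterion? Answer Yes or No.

Backdoor paths from M to J (paths whose first edge points into M):
  P1: M <- Z <- N -> R -> J
  P2: M <- Z -> J
Condition 1 (no descendant of M in the set): holds — descendants of M are {J}; none are in {N, R, Z}.
Condition 2 (every backdoor path blocked by {N, R, Z}):
  P1: blocked at chain node Z ∈ conditioning set.
  P2: blocked at fork node Z ∈ conditioning set.
{N, R, Z} satisfies the backdoor criterion.

Yes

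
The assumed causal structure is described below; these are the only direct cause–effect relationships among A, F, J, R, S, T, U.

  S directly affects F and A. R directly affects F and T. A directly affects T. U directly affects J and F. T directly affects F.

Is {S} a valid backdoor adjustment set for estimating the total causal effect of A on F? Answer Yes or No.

Yes

Backdoor paths from A to F (paths whose first edge points into A):
  P1: A <- S -> F
Condition 1 (no descendant of A in the set): holds — descendants of A are {F, T}; none are in {S}.
Condition 2 (every backdoor path blocked by {S}):
  P1: blocked at fork node S ∈ conditioning set.
{S} satisfies the backdoor criterion.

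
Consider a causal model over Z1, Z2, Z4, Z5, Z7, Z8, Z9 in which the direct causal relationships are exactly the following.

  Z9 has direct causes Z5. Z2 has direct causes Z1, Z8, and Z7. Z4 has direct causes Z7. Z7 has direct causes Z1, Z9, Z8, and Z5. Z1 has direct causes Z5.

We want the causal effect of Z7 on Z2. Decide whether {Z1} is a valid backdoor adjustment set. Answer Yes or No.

Backdoor paths from Z7 to Z2 (paths whose first edge points into Z7):
  P1: Z7 <- Z5 -> Z1 -> Z2
  P2: Z7 <- Z1 -> Z2
  P3: Z7 <- Z9 <- Z5 -> Z1 -> Z2
  P4: Z7 <- Z8 -> Z2
Condition 1 (no descendant of Z7 in the set): holds — descendants of Z7 are {Z2, Z4}; none are in {Z1}.
Condition 2 (every backdoor path blocked by {Z1}):
  P1: blocked at chain node Z1 ∈ conditioning set.
  P2: blocked at fork node Z1 ∈ conditioning set.
  P3: blocked at chain node Z1 ∈ conditioning set.
  P4: open — no interior node is in the conditioning set.
{Z1} does not satisfy the backdoor criterion.

No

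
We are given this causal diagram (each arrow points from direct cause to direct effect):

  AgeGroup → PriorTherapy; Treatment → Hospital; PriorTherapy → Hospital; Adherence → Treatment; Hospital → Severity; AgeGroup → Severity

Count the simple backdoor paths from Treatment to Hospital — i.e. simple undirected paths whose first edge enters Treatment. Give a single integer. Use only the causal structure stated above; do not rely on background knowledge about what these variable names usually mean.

0

A backdoor path from Treatment to Hospital is any simple undirected path whose first edge points into Treatment (i.e. leaves Treatment via a parent).
Parents of Treatment: {Adherence}.
No simple path from any parent of Treatment reaches Hospital without revisiting Treatment, so there are no backdoor paths.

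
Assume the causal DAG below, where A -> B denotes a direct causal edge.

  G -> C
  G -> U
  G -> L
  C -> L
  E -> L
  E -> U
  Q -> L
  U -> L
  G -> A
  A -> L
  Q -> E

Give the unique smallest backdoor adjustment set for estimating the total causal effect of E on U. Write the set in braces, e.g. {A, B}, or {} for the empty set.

{}

Variables eligible for adjustment (non-descendants of E, excluding E and U): {A, C, G, Q}.
Backdoor paths from E to U:
  P1: E <- Q -> L <- G -> U
  P2: E <- Q -> L <- C <- G -> U
  P3: E <- Q -> L <- A <- G -> U
  P4: E <- Q -> L <- U
Each backdoor path contains an unconditioned collider, so every path is already blocked with the empty conditioning set:
  P1: blocked at collider L (neither it nor any descendant is in the conditioning set).
  P2: blocked at collider L (neither it nor any descendant is in the conditioning set).
  P3: blocked at collider L (neither it nor any descendant is in the conditioning set).
  P4: blocked at collider L (neither it nor any descendant is in the conditioning set).
The empty set is therefore the unique smallest valid set.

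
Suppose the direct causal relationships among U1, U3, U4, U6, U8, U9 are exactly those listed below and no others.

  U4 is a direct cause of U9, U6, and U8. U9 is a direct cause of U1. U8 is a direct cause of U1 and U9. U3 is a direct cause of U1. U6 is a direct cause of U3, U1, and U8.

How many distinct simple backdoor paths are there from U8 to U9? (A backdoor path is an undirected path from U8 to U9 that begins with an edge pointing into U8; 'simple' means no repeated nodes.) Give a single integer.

6

A backdoor path from U8 to U9 is any simple undirected path whose first edge points into U8 (i.e. leaves U8 via a parent).
Parents of U8: {U4, U6}.
Enumerating:
  P1: U8 <- U4 -> U6 -> U3 -> U1 <- U9
  P2: U8 <- U4 -> U6 -> U1 <- U9
  P3: U8 <- U4 -> U9
  P4: U8 <- U6 <- U4 -> U9
  P5: U8 <- U6 -> U3 -> U1 <- U9
  P6: U8 <- U6 -> U1 <- U9
That exhausts the simple backdoor paths. Count: 6.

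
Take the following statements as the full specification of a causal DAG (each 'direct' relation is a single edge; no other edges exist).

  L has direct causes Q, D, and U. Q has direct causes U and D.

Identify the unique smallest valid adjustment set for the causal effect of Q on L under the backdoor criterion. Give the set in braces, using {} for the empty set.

Variables eligible for adjustment (non-descendants of Q, excluding Q and L): {D, U}.
Backdoor paths from Q to L:
  P1: Q <- D -> L
  P2: Q <- U -> L
The empty set is not sufficient: P1 (Q <- D -> L) has no collider blocking it and no conditioned non-collider, so it is open.
Try {D, U}:
  P1: blocked at fork node D ∈ conditioning set.
  P2: blocked at fork node U ∈ conditioning set.
{D, U} contains no descendant of Q and blocks every backdoor path.
Every element of {D, U} is needed (dropping D leaves P1 open; dropping U leaves P2 open), so no proper subset is valid.
Among all size-2 subsets of the eligible variables, only {D, U} blocks every backdoor path, so it is the unique smallest valid adjustment set.

{D, U}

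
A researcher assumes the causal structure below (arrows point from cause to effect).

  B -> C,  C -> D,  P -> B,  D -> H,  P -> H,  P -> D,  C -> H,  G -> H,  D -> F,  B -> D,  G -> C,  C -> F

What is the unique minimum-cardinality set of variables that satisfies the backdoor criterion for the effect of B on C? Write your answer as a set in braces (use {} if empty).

{}

Variables eligible for adjustment (non-descendants of B, excluding B and C): {G, P}.
Backdoor paths from B to C:
  P1: B <- P -> D <- C
  P2: B <- P -> D -> H <- G -> C
  P3: B <- P -> D -> H <- C
  P4: B <- P -> D -> F <- C
  P5: B <- P -> H <- G -> C
  P6: B <- P -> H <- C
  P7: B <- P -> H <- D <- C
  P8: B <- P -> H <- D -> F <- C
Each backdoor path contains an unconditioned collider, so every path is already blocked with the empty conditioning set:
  P1: blocked at collider D (neither it nor any descendant is in the conditioning set).
  P2: blocked at collider H (neither it nor any descendant is in the conditioning set).
  P3: blocked at collider H (neither it nor any descendant is in the conditioning set).
  P4: blocked at collider F (neither it nor any descendant is in the conditioning set).
  P5: blocked at collider H (neither it nor any descendant is in the conditioning set).
  P6: blocked at collider H (neither it nor any descendant is in the conditioning set).
  P7: blocked at collider H (neither it nor any descendant is in the conditioning set).
  P8: blocked at collider H (neither it nor any descendant is in the conditioning set).
The empty set is therefore the unique smallest valid set.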